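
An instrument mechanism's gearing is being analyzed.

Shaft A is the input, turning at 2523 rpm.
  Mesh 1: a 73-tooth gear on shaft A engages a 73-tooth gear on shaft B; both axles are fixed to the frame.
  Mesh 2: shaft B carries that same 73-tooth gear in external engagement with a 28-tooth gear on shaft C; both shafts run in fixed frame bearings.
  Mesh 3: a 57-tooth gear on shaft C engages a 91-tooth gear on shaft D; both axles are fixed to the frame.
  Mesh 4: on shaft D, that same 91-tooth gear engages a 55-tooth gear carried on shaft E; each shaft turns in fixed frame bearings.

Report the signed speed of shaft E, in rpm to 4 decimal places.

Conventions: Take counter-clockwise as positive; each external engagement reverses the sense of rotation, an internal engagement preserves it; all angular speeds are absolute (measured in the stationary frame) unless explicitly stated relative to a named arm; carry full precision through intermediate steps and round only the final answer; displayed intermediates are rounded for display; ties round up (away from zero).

4-mesh fixed-axis compound train (all bearings frame-fixed)
mesh 1 [73T→73T]: ω = 2523.0000×73/73 = 2523.0000 rpm, sense flips to −
mesh 2 [73T→28T]: ω = 2523.0000×73/28 = 6577.8214 rpm, sense flips to +
mesh 3 [57T→91T]: ω = 6577.8214×57/91 = 4120.1739 rpm, sense flips to −
mesh 4 [91T→55T]: ω = 4120.1739×91/55 = 6817.0149 rpm, sense flips to +
signed output speed = +6817.0149 rpm

+6817.0149 rpm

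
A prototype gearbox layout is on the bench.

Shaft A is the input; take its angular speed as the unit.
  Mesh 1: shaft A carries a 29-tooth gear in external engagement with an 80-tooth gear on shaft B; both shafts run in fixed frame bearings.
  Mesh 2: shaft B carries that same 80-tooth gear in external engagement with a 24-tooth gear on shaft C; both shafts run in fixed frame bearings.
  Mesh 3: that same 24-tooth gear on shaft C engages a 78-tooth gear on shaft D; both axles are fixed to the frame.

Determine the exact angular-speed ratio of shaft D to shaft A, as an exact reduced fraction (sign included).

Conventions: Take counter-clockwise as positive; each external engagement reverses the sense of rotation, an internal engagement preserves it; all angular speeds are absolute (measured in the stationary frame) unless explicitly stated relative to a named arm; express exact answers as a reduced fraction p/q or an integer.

-29/78

class = fixed-axis compound train [3 meshes; 3 ratios multiply, 3 sense flips]
mesh 1 [29T→80T]: running ratio 29/80, sense −
mesh 2 [80T→24T]: running ratio 29/24, sense +
mesh 3 [24T→78T]: running ratio 29/78, sense −
ω_out/ω_in = -29/78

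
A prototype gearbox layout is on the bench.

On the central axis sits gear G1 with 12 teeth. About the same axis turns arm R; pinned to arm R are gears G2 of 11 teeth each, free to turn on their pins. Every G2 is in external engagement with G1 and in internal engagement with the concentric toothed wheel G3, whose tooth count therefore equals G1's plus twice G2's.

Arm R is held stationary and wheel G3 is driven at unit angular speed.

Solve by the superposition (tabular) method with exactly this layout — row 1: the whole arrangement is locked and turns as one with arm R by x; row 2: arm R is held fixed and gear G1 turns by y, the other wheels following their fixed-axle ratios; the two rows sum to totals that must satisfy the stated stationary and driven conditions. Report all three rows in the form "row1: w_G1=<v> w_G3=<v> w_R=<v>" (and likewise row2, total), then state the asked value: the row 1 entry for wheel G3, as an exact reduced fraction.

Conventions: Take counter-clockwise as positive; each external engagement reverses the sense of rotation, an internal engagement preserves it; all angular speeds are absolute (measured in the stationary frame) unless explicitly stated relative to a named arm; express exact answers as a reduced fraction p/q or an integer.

row1: w_G1=0 w_G3=0 w_R=0
row2: w_G1=-17/6 w_G3=1 w_R=0
total: w_G1=-17/6 w_G3=1 w_R=0
asked value: 0

planetary set (12T centre, 11T on arm, 34T internal) — Willis relation
row 1: whole set turns with the arm by x
superposition row 2 [arm held]: sun y, ring −(12/34)·y, arm 0
boundary: total ω_arm = x = 0 and total ω_ring = x − (12/34)·y = 1  ⇒  y = -17/6, x = 0
row 2 ring = −(12/34)·(-17/6) = 1
totals (row 1 + row 2): sun 0 + (-17/6) = -17/6, ring 0 + 1 = 1, arm 0 + 0 = 0
asked cell (row1, ring) = 0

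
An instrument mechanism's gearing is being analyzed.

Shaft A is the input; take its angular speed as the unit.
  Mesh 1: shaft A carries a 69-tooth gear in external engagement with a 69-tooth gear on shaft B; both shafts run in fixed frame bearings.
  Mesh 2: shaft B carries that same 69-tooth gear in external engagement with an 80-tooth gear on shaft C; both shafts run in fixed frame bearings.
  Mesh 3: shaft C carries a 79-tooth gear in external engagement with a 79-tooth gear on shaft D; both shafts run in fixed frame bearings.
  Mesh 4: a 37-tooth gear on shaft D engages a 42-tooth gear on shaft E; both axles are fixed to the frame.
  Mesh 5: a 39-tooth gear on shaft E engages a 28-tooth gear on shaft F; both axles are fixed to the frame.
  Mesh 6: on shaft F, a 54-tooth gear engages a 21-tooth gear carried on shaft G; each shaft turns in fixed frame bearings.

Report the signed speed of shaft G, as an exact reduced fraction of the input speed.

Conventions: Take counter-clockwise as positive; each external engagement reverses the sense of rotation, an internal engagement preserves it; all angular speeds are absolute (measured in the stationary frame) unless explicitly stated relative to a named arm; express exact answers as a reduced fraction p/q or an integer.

6-mesh fixed-axis compound train (all bearings frame-fixed)
mesh 1 [69T→69T]: |ω|/ω_in = 1×69/69 = 1, sense flips to −
mesh 2 [69T→80T]: |ω|/ω_in = 1×69/80 = 69/80, sense flips to +
mesh 3 [79T→79T]: |ω|/ω_in = (69/80)×79/79 = 69/80, sense flips to −
mesh 4 [37T→42T]: |ω|/ω_in = (69/80)×37/42 = 851/1120, sense flips to +
mesh 5 [39T→28T]: |ω|/ω_in = (851/1120)×39/28 = 33189/31360, sense flips to −
mesh 6 [54T→21T]: |ω|/ω_in = (33189/31360)×54/21 = 298701/109760, sense flips to +
signed output speed (× input speed) = 298701/109760

298701/109760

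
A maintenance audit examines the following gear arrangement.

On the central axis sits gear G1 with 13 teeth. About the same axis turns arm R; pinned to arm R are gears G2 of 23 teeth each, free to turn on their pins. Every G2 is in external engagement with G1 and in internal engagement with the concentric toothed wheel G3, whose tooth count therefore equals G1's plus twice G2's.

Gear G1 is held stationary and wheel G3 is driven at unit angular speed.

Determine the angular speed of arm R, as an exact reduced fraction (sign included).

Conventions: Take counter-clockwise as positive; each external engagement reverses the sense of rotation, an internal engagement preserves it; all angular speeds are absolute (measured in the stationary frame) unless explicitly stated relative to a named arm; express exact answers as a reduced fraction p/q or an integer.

59/72

planetary set (13T centre, 23T on arm, 59T internal) — Willis relation
ring teeth: 13 + 2·23 = 59
13(ω_sun−ω_arm) = −59(ω_ring−ω_arm),  ω_sun = 0, ω_ring = 1
13(0−ω_arm) = −59(1−ω_arm)  ⇒  72·ω_arm = 59  ⇒  ω_arm = 59/72
exact speed ratio = 59/72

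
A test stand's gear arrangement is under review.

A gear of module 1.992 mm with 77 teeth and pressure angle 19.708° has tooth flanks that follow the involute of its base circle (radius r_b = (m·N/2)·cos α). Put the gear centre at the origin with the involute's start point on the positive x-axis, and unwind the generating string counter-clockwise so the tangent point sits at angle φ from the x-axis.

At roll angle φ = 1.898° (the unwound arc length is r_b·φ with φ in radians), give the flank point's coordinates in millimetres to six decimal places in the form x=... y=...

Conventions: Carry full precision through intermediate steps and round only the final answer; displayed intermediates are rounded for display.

recognized (one wheel, involute flank): single-mesh tooth geometry, m = 1.992, N = 77
pitch radius r_p = m·N/2 = 1.992·77/2 = 76.692000
base radius r_b = r_p·cos α = 76.692000·cos 19.708° = 72.199649
roll angle φ = 1.898° = 0.03312635 rad
x = r_b·(cos φ + φ·sin φ) = 72.239252
y = r_b·(sin φ − φ·cos φ) = 0.000875

x=72.239252 y=0.000875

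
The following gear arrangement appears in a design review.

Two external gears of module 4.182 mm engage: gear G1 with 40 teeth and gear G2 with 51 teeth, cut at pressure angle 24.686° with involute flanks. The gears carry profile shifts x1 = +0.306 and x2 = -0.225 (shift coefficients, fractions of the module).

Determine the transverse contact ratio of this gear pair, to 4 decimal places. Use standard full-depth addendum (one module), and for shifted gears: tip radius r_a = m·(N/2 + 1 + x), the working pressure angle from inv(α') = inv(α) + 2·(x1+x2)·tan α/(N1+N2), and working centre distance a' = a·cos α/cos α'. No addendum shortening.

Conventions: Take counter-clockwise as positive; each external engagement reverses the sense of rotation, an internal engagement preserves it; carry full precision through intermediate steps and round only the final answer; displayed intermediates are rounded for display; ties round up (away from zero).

single-mesh involute tooth geometry (40T engaging 51T at module 4.182)
base radii: r_b1 = 75.996162, r_b2 = 96.895106
tip radii: r_a1 = 89.101692, r_a2 = 109.882050
inv(α') = inv(24.686°) + 2·(+0.306-0.225)·tan α/(40+51) = 0.02961891  ⇒  α' = 24.90568°
a' = a·cos α / cos α' = 190.2810·cos 24.686°/cos 24.90568° = 190.618333
action lengths: √(r_a1²−r_b1²) = 46.515534, √(r_a2²−r_b2²) = 51.820877
base pitch p_b = π·m·cos α = 11.937449
CR = (46.515534 + 51.820877 − 190.618333·sin 24.90568°)/11.937449 = 1.513065
contact ratio ≈ 1.5131

1.5131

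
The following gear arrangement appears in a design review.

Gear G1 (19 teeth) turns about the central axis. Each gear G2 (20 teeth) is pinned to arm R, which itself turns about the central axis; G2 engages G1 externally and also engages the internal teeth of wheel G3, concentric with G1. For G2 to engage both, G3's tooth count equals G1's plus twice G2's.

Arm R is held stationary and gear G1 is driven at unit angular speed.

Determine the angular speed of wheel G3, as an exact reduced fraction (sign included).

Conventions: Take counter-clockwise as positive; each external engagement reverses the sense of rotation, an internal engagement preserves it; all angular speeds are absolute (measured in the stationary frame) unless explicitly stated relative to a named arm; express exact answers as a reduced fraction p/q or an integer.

recognized (axles ride arm R): planetary set, 19/20/59 teeth
ring teeth: 19 + 2·20 = 59
19(ω_sun−ω_arm) = −59(ω_ring−ω_arm),  ω_arm = 0, ω_sun = 1
ω_ring = 0 − (19/59)(1−0) = -19/59
exact speed ratio = -19/59

-19/59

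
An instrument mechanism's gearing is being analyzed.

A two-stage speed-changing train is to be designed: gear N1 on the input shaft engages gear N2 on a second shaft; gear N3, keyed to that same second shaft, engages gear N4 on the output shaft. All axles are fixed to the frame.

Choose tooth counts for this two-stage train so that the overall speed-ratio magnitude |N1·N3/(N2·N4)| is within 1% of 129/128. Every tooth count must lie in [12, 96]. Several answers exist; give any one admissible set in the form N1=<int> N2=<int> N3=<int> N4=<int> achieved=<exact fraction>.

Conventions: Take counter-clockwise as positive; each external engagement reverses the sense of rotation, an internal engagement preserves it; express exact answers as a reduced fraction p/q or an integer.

2-stage fixed-axis compound train for ratio 129/128
target = 129/128 in lowest terms: an exact hit needs N1·N3 = k·129 and N2·N4 = k·128 for one integer k, every count in [12, 96]; additionally prefer no 1:1 stage (N1 ≠ N2, N3 ≠ N4)
k = 1…3: no 1:1-free in-range split of k·129 and k·128 into factor pairs; take k = 4
k = 4: N1·N3 = 516 = 12·43, N2·N4 = 512 = 16·32
achieved = 12·43/(16·32) = 129/128; |achieved − target| = 0 ≤ 129/12800 ✓

N1=12 N2=16 N3=43 N4=32 achieved=129/128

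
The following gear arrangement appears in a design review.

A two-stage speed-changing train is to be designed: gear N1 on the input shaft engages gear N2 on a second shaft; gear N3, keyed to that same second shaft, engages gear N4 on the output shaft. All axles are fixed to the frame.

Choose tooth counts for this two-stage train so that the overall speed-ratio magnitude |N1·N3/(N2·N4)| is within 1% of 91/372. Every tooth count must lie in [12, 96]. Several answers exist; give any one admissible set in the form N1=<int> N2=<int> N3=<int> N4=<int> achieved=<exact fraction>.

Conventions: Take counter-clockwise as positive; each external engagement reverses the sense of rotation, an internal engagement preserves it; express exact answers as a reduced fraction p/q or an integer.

2-stage fixed-axis compound train for ratio 91/372
target = 91/372 in lowest terms: an exact hit needs N1·N3 = k·91 and N2·N4 = k·372 for one integer k, every count in [12, 96]; additionally prefer no 1:1 stage (N1 ≠ N2, N3 ≠ N4)
k = 1: no 1:1-free in-range split of k·91 and k·372 into factor pairs; take k = 2
k = 2: N1·N3 = 182 = 13·14, N2·N4 = 744 = 12·62
achieved = 13·14/(12·62) = 91/372; |achieved − target| = 0 ≤ 91/37200 ✓

N1=13 N2=12 N3=14 N4=62 achieved=91/372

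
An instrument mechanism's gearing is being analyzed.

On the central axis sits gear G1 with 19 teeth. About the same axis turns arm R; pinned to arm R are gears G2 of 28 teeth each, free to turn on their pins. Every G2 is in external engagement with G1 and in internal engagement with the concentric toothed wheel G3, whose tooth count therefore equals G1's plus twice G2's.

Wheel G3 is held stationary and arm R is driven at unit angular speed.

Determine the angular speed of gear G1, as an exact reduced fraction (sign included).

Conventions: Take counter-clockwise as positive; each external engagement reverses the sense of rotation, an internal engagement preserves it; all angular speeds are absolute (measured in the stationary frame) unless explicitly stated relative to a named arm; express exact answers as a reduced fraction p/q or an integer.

planetary set (19T centre, 28T on arm, 75T internal) — Willis relation
ring teeth: 19 + 2·28 = 75
19(ω_sun−ω_arm) = −75(ω_ring−ω_arm),  ω_ring = 0, ω_arm = 1
ω_sun = 1 − (75/19)(0−1) = 94/19
exact speed ratio = 94/19

94/19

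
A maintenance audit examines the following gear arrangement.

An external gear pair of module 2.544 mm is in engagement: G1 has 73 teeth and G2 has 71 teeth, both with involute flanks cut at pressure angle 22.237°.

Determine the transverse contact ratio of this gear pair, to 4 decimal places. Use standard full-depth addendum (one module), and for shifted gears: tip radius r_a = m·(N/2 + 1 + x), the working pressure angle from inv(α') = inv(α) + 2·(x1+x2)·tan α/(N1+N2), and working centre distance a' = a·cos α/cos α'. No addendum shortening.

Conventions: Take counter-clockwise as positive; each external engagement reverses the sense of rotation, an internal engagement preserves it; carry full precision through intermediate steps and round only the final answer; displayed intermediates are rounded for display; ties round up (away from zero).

topology: single-mesh involute geometry — m = 2.544, 73T/71T pair
base radii: r_b1 = 85.949964, r_b2 = 83.595171
tip radii: r_a1 = 95.400000, r_a2 = 92.856000
no profile shift: α' = α, a' = a
action lengths: √(r_a1²−r_b1²) = 41.397628, √(r_a2²−r_b2²) = 40.423807
base pitch p_b = π·m·cos α = 7.397802
CR = (41.397628 + 40.423807 − 183.168000·sin 22.23700°)/7.397802 = 1.690177
contact ratio ≈ 1.6902

1.6902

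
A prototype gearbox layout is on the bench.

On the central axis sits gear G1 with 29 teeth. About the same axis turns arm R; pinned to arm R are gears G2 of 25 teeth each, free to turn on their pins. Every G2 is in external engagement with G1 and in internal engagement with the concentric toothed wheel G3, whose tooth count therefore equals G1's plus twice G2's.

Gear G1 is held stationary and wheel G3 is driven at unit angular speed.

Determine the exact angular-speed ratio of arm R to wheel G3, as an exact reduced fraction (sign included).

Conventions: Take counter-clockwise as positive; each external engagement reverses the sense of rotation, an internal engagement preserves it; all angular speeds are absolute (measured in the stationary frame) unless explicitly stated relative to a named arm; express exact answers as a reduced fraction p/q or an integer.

79/108

recognized (axles ride arm R): planetary set, 29/25/79 teeth
ring teeth: 29 + 2·25 = 79
29(ω_sun−ω_arm) = −79(ω_ring−ω_arm),  ω_sun = 0, ω_ring = 1
29(0−ω_arm) = −79(1−ω_arm)  ⇒  108·ω_arm = 79  ⇒  ω_arm = 79/108
ω_out/ω_in = 79/108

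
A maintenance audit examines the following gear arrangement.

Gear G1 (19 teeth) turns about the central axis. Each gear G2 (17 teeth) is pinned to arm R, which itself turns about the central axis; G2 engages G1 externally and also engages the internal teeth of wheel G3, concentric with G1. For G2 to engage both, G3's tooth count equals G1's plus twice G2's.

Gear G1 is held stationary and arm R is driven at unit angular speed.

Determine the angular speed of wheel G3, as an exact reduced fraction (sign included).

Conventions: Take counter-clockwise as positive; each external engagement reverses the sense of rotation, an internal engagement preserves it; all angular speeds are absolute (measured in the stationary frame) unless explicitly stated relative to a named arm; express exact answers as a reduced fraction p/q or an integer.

class = planetary set [G3 = 19+2·17 = 53; Willis about the carrier]
ring teeth: 19 + 2·17 = 53
19(ω_sun−ω_arm) = −53(ω_ring−ω_arm),  ω_sun = 0, ω_arm = 1
ω_ring = 1 − (19/53)(0−1) = 72/53
exact speed ratio = 72/53

72/53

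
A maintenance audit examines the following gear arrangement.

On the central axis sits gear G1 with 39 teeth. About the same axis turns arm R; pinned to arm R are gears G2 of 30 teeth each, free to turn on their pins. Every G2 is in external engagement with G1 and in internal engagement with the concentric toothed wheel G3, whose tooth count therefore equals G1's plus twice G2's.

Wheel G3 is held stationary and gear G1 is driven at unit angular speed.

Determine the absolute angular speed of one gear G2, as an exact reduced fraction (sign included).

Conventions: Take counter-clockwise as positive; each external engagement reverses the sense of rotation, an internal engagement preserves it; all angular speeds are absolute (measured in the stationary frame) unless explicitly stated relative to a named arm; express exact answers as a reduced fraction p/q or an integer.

-13/20

planetary set (39T centre, 30T on arm, 99T internal) — Willis relation
ring teeth: 39 + 2·30 = 99
39(ω_sun−ω_arm) = −99(ω_ring−ω_arm),  ω_ring = 0, ω_sun = 1
39(1−ω_arm) = −99(0−ω_arm)  ⇒  138·ω_arm = 39  ⇒  ω_arm = 13/46
sun–planet mesh: 39·(1−13/46) = −30·(ω_p−ω_arm)  ⇒  ω_p−ω_arm = -429/460
ω_p = 13/46 − 429/460 = -13/20
exact speed ratio = -13/20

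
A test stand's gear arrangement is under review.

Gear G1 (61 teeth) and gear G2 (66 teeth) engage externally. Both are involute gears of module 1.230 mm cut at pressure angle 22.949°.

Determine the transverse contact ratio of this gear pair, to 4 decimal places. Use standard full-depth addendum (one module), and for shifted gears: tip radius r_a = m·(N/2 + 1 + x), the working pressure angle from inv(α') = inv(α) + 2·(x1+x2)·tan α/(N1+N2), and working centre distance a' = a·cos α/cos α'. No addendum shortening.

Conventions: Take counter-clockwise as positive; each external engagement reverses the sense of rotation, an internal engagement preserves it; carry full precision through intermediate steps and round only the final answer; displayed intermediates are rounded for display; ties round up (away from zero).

class = single-mesh tooth geometry [involute pair 61T × 66T, m = 1.230]
base radii: r_b1 = 34.545773, r_b2 = 37.377394
tip radii: r_a1 = 38.745000, r_a2 = 41.820000
no profile shift: α' = α, a' = a
action lengths: √(r_a1²−r_b1²) = 17.543220, √(r_a2²−r_b2²) = 18.757473
base pitch p_b = π·m·cos α = 3.558320
CR = (17.543220 + 18.757473 − 78.105000·sin 22.94900°)/3.558320 = 1.643092
contact ratio ≈ 1.6431

1.6431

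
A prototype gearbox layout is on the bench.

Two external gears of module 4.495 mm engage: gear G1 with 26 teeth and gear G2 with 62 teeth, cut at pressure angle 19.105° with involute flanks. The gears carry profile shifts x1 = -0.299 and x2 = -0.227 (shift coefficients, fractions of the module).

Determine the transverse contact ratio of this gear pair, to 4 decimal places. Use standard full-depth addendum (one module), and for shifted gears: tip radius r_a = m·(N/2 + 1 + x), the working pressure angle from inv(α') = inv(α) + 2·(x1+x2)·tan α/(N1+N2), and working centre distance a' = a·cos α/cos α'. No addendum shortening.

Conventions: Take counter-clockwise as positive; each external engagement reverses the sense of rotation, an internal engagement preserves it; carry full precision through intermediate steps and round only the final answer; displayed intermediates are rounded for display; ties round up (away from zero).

single-mesh involute tooth geometry (26T engaging 62T at module 4.495)
base radii: r_b1 = 55.216421, r_b2 = 131.669927
tip radii: r_a1 = 61.585995, r_a2 = 142.819635
inv(α') = inv(19.105°) + 2·(-0.299-0.227)·tan α/(26+62) = 0.00879283  ⇒  α' = 16.85658°
a' = a·cos α / cos α' = 197.7800·cos 19.105°/cos 16.85658° = 195.276684
action lengths: √(r_a1²−r_b1²) = 27.276027, √(r_a2²−r_b2²) = 55.321592
base pitch p_b = π·m·cos α = 13.343654
CR = (27.276027 + 55.321592 − 195.276684·sin 16.85658°)/13.343654 = 1.946383
contact ratio ≈ 1.9464

1.9464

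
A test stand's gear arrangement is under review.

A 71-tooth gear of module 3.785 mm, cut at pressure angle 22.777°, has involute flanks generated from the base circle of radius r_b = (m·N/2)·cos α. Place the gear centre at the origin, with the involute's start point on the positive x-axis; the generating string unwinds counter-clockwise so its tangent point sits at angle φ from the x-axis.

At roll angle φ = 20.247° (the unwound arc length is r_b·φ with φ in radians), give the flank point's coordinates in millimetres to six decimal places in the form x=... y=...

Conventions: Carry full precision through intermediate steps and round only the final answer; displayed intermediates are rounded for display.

class = single-mesh tooth geometry [base-circle involute, m = 3.785, 71T]
pitch radius r_p = m·N/2 = 3.785·71/2 = 134.367500
base radius r_b = r_p·cos α = 134.367500·cos 22.777° = 123.889339
roll angle φ = 20.247° = 0.35337681 rad
x = r_b·(cos φ + φ·sin φ) = 131.384872
y = r_b·(sin φ − φ·cos φ) = 1.799674

x=131.384872 y=1.799674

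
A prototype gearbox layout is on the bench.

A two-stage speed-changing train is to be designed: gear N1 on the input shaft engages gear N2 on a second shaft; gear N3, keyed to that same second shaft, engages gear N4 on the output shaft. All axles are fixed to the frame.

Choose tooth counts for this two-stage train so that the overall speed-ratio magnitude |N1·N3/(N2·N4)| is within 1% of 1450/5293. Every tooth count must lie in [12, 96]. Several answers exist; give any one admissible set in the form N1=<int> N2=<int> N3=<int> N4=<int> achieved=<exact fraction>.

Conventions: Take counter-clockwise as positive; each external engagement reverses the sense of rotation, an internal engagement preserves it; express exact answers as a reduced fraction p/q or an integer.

N1=25 N2=67 N3=58 N4=79 achieved=1450/5293

2-stage fixed-axis compound train for ratio 1450/5293
target = 1450/5293 in lowest terms: an exact hit needs N1·N3 = k·1450 and N2·N4 = k·5293 for one integer k, every count in [12, 96]; additionally prefer no 1:1 stage (N1 ≠ N2, N3 ≠ N4)
k = 1: N1·N3 = 1450 = 25·58, N2·N4 = 5293 = 67·79
achieved = 25·58/(67·79) = 1450/5293; |achieved − target| = 0 ≤ 29/10586 ✓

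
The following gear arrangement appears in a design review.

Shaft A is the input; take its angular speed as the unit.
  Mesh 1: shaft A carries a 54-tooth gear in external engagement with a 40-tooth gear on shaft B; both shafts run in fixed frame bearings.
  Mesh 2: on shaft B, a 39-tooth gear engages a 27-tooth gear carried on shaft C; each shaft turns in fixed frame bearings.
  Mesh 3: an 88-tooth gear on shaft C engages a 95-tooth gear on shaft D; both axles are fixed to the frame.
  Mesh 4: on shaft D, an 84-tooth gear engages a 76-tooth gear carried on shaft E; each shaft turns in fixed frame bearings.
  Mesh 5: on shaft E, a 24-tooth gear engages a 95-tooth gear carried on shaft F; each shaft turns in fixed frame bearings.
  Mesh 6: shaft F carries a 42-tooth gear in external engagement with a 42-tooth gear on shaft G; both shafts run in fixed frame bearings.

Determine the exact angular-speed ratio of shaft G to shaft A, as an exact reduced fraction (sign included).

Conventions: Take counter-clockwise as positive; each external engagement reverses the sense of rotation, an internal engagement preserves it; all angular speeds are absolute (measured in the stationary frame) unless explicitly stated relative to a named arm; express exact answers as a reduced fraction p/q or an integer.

432432/857375

class = fixed-axis compound train [6 meshes; 6 ratios multiply, 6 sense flips]
mesh 1 [54T→40T]: running ratio 27/20, sense −
mesh 2 [39T→27T]: running ratio 39/20, sense +
mesh 3 [88T→95T]: running ratio 858/475, sense −
mesh 4 [84T→76T]: running ratio 18018/9025, sense +
mesh 5 [24T→95T]: running ratio 432432/857375, sense −
mesh 6 [42T→42T]: running ratio 432432/857375, sense +
ω_out/ω_in = 432432/857375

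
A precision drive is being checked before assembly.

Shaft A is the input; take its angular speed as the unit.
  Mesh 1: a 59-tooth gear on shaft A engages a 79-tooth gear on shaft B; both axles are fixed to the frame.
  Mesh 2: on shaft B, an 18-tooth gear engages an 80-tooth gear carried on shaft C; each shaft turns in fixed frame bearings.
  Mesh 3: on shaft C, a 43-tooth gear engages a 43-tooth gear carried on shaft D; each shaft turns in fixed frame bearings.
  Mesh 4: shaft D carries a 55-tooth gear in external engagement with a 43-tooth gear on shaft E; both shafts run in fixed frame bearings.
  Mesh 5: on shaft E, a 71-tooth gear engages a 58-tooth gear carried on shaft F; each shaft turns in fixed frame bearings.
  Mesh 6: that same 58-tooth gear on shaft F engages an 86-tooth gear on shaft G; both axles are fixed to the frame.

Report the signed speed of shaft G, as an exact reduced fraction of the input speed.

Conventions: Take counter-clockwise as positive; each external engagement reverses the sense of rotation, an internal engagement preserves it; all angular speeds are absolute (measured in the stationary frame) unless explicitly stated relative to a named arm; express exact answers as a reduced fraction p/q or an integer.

6-mesh fixed-axis compound train (all bearings frame-fixed)
mesh 1 [59T→79T]: |ω|/ω_in = 1×59/79 = 59/79, sense flips to −
mesh 2 [18T→80T]: |ω|/ω_in = (59/79)×18/80 = 531/3160, sense flips to +
mesh 3 [43T→43T]: |ω|/ω_in = (531/3160)×43/43 = 531/3160, sense flips to −
mesh 4 [55T→43T]: |ω|/ω_in = (531/3160)×55/43 = 5841/27176, sense flips to +
mesh 5 [71T→58T]: |ω|/ω_in = (5841/27176)×71/58 = 414711/1576208, sense flips to −
mesh 6 [58T→86T]: |ω|/ω_in = (414711/1576208)×58/86 = 414711/2337136, sense flips to +
signed output speed (× input speed) = 414711/2337136

414711/2337136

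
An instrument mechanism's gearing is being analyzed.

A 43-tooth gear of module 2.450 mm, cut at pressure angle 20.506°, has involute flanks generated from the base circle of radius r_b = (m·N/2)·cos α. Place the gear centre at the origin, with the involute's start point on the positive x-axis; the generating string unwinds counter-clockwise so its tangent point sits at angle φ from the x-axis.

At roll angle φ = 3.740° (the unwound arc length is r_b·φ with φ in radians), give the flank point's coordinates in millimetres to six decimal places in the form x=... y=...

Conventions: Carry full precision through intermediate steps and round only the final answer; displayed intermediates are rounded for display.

x=49.442273 y=0.004572

recognized (one wheel, involute flank): single-mesh tooth geometry, m = 2.450, N = 43
pitch radius r_p = m·N/2 = 2.450·43/2 = 52.675000
base radius r_b = r_p·cos α = 52.675000·cos 20.506° = 49.337276
roll angle φ = 3.740° = 0.06527531 rad
x = r_b·(cos φ + φ·sin φ) = 49.442273
y = r_b·(sin φ − φ·cos φ) = 0.004572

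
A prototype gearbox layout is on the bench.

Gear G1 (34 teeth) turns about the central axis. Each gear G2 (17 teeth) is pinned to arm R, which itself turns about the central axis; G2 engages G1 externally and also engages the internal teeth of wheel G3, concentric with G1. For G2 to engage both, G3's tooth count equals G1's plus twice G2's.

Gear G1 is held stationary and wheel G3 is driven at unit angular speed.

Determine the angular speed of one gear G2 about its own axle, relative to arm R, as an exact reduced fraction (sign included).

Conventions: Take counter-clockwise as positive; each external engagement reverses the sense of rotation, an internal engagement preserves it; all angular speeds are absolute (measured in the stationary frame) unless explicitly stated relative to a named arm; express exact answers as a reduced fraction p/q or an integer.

4/3

class = planetary set [G3 = 34+2·17 = 68; Willis about the carrier]
ring teeth: 34 + 2·17 = 68
34(ω_sun−ω_arm) = −68(ω_ring−ω_arm),  ω_sun = 0, ω_ring = 1
34(0−ω_arm) = −68(1−ω_arm)  ⇒  102·ω_arm = 68  ⇒  ω_arm = 2/3
sun–planet mesh: 34·(0−2/3) = −17·(ω_p−ω_arm)  ⇒  ω_p−ω_arm = 4/3
exact speed ratio = 4/3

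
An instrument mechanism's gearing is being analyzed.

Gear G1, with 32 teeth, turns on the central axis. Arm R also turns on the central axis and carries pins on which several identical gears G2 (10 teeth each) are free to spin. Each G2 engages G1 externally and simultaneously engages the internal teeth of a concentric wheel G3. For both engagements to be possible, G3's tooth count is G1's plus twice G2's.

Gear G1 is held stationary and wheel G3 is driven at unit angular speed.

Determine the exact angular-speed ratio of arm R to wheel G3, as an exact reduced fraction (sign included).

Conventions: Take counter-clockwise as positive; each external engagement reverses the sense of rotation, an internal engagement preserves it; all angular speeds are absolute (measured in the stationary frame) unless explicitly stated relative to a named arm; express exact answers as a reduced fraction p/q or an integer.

planetary set (32T centre, 10T on arm, 52T internal) — Willis relation
ring teeth: 32 + 2·10 = 52
32(ω_sun−ω_arm) = −52(ω_ring−ω_arm),  ω_sun = 0, ω_ring = 1
32(0−ω_arm) = −52(1−ω_arm)  ⇒  84·ω_arm = 52  ⇒  ω_arm = 13/21
ω_out/ω_in = 13/21

13/21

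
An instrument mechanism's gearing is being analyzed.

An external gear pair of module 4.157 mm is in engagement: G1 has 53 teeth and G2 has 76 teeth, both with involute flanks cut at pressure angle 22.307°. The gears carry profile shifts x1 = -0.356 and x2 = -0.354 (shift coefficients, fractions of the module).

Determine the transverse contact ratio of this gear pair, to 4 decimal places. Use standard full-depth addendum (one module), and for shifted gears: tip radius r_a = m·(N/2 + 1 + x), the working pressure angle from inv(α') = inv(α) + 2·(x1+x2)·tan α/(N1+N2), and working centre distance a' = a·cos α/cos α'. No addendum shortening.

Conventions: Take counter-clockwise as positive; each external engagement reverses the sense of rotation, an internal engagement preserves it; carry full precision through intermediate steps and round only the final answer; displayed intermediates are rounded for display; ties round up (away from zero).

class = single-mesh tooth geometry [involute pair 53T × 76T, m = 4.157]
base radii: r_b1 = 101.916457, r_b2 = 146.144354
tip radii: r_a1 = 112.837608, r_a2 = 160.651422
inv(α') = inv(22.307°) + 2·(-0.356-0.354)·tan α/(53+76) = 0.01642584  ⇒  α' = 20.63577°
a' = a·cos α / cos α' = 268.1265·cos 22.307°/cos 20.63577° = 265.067639
action lengths: √(r_a1²−r_b1²) = 48.428932, √(r_a2²−r_b2²) = 66.713620
base pitch p_b = π·m·cos α = 12.082264
CR = (48.428932 + 66.713620 − 265.067639·sin 20.63577°)/12.082264 = 1.798158
contact ratio ≈ 1.7982

1.7982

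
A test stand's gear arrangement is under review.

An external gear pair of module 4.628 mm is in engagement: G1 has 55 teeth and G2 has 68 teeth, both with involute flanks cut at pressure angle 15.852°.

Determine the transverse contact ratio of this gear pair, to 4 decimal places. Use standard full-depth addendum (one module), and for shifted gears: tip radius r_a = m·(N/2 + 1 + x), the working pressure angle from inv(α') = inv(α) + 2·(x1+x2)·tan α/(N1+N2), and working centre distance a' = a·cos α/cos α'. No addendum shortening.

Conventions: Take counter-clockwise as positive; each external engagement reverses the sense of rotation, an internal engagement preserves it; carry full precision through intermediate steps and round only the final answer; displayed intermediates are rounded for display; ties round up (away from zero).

2.0728

recognized (one external pair, fixed centres): single-mesh tooth geometry, m = 4.628, N1 = 55, N2 = 68
base radii: r_b1 = 122.429983, r_b2 = 151.367980
tip radii: r_a1 = 131.898000, r_a2 = 161.980000
no profile shift: α' = α, a' = a
action lengths: √(r_a1²−r_b1²) = 49.071189, √(r_a2²−r_b2²) = 57.665026
base pitch p_b = π·m·cos α = 13.986369
CR = (49.071189 + 57.665026 − 284.622000·sin 15.85200°)/13.986369 = 2.072786
contact ratio ≈ 2.0728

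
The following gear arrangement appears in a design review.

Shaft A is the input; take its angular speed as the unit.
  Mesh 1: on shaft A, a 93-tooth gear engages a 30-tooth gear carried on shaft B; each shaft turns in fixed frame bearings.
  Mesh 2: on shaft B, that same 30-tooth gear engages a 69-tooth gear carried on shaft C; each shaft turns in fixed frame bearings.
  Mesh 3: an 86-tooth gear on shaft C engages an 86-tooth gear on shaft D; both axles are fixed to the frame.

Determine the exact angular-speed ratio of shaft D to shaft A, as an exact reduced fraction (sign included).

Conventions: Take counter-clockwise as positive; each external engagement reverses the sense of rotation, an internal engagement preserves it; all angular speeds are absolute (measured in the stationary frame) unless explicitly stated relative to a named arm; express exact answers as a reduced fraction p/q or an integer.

class = fixed-axis compound train [3 meshes; 3 ratios multiply, 3 sense flips]
mesh 1 [93T→30T]: running ratio 31/10, sense −
mesh 2 [30T→69T]: running ratio 31/23, sense +
mesh 3 [86T→86T]: running ratio 31/23, sense −
ω_out/ω_in = -31/23

-31/23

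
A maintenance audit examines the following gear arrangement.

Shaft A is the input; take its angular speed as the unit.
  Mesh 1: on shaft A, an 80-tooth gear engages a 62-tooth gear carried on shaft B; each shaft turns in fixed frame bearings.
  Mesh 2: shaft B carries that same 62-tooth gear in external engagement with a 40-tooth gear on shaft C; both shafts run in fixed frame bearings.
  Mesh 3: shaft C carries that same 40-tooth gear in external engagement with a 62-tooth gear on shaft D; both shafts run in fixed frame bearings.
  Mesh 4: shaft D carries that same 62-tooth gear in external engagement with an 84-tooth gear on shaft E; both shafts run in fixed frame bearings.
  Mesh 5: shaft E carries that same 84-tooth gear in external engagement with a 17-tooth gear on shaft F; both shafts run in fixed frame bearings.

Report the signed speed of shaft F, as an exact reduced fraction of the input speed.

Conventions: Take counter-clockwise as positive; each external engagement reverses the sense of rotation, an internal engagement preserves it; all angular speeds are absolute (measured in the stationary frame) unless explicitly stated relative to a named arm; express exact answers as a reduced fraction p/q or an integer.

5-mesh fixed-axis compound train (all bearings frame-fixed)
mesh 1 [80T→62T]: |ω|/ω_in = 1×80/62 = 40/31, sense flips to −
mesh 2 [62T→40T]: |ω|/ω_in = (40/31)×62/40 = 2, sense flips to +
mesh 3 [40T→62T]: |ω|/ω_in = 2×40/62 = 40/31, sense flips to −
mesh 4 [62T→84T]: |ω|/ω_in = (40/31)×62/84 = 20/21, sense flips to +
mesh 5 [84T→17T]: |ω|/ω_in = (20/21)×84/17 = 80/17, sense flips to −
signed output speed (× input speed) = -80/17

-80/17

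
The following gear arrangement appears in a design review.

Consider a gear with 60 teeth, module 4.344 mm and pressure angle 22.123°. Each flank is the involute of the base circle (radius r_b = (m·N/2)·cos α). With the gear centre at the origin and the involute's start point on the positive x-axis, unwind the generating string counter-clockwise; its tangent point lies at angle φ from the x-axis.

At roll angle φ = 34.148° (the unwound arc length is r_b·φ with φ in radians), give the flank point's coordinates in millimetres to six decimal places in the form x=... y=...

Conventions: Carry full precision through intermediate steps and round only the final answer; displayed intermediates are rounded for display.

class = single-mesh tooth geometry [base-circle involute, m = 4.344, 60T]
pitch radius r_p = m·N/2 = 4.344·60/2 = 130.320000
base radius r_b = r_p·cos α = 130.320000·cos 22.123° = 120.725520
roll angle φ = 34.148° = 0.59599503 rad
x = r_b·(cos φ + φ·sin φ) = 140.300167
y = r_b·(sin φ − φ·cos φ) = 8.220535

x=140.300167 y=8.220535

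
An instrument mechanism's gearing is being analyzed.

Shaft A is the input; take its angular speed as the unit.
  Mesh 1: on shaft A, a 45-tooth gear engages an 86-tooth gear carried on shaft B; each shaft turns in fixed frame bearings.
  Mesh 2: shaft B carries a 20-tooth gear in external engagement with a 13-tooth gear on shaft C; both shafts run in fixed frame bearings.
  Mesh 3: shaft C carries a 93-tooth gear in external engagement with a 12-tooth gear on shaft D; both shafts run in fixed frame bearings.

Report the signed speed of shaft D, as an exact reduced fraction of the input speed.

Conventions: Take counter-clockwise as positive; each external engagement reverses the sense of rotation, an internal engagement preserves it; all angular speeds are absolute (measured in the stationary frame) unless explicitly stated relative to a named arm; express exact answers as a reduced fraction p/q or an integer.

3-mesh fixed-axis compound train (all bearings frame-fixed)
mesh 1 [45T→86T]: |ω|/ω_in = 1×45/86 = 45/86, sense flips to −
mesh 2 [20T→13T]: |ω|/ω_in = (45/86)×20/13 = 450/559, sense flips to +
mesh 3 [93T→12T]: |ω|/ω_in = (450/559)×93/12 = 6975/1118, sense flips to −
signed output speed (× input speed) = -6975/1118

-6975/1118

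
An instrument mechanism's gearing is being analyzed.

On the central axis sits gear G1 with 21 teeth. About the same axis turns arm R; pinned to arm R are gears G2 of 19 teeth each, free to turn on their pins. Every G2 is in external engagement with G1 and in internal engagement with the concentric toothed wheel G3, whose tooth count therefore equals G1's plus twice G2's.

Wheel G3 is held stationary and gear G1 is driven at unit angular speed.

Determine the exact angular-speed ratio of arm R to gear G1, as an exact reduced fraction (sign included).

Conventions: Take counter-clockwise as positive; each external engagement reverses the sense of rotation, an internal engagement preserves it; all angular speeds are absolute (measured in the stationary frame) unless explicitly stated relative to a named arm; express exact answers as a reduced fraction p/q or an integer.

recognized (axles ride arm R): planetary set, 21/19/59 teeth
ring teeth: 21 + 2·19 = 59
21(ω_sun−ω_arm) = −59(ω_ring−ω_arm),  ω_ring = 0, ω_sun = 1
21(1−ω_arm) = −59(0−ω_arm)  ⇒  80·ω_arm = 21  ⇒  ω_arm = 21/80
ω_out/ω_in = 21/80

21/80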